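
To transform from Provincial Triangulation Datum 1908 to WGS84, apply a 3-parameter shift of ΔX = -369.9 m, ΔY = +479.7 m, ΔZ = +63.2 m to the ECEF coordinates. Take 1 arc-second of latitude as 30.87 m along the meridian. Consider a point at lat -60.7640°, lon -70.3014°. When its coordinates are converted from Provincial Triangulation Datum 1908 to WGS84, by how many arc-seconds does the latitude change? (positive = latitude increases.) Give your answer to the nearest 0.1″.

Δφ = -15.3″

sin φ = -0.872615, cos φ = 0.488408, sin λ = -0.941479, cos λ = 0.337072.
North component: ΔN = −sin φ cos λ·ΔX − sin φ sin λ·ΔY + cos φ·ΔZ = −(-0.872615)(0.337072)(-369.9) − (-0.872615)(-0.941479)(479.7) + (0.488408)(63.2) = -472.03 m.
1° of latitude spans 3600 × 30.87 = 111132 m, so Δφ = -472.03 / 111132 × 3600 = -15.291″.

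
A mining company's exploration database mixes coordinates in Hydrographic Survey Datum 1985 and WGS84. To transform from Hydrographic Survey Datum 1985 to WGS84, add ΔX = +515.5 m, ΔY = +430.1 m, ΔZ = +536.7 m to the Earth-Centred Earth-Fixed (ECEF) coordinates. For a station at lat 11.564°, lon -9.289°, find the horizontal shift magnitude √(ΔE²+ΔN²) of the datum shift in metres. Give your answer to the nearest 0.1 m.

At φ = 11.564°, λ = -9.289°: sin φ = 0.200462, cos φ = 0.979701, sin λ = -0.161414, cos λ = 0.986887.
ΔE = −sin λ·ΔX + cos λ·ΔY = −(-0.161414)·(515.5) + (0.986887)·(430.1) = 507.67 m.
ΔN = −sin φ cos λ·ΔX − sin φ sin λ·ΔY + cos φ·ΔZ = −(0.200462)(0.986887)(515.5) − (0.200462)(-0.161414)(430.1) + (0.979701)(536.7) = 437.74 m.
Horizontal magnitude = √(ΔE² + ΔN²) = √(507.67² + 437.74²) = 670.33 m.

670.3 m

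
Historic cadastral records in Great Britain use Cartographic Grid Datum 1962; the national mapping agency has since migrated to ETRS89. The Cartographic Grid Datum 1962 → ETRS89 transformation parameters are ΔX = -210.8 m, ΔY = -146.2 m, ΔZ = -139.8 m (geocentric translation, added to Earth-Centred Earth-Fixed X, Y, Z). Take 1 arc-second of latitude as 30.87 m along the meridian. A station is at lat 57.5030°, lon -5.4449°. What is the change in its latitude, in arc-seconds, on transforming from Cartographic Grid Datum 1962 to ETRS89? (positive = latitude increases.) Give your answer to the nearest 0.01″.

Δφ = 2.92″

sin φ = 0.843420, cos φ = 0.537255, sin λ = -0.094888, cos λ = 0.995488.
North component: ΔN = −sin φ cos λ·ΔX − sin φ sin λ·ΔY + cos φ·ΔZ = −(0.843420)(0.995488)(-210.8) − (0.843420)(-0.094888)(-146.2) + (0.537255)(-139.8) = 90.18 m.
1° of latitude spans 3600 × 30.87 = 111132 m, so Δφ = 90.18 / 111132 × 3600 = 2.921″.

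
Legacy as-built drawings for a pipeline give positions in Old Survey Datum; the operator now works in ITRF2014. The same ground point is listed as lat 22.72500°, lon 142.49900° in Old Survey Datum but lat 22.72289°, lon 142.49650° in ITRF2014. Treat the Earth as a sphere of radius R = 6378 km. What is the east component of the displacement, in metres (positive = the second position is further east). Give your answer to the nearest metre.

Δφ = 22.72289° − 22.72500° = -0.00211°; Δλ = 142.49650° − 142.49900° = -0.00250°.
1° along a meridian = πR/180 = 111317 m.
ΔN = Δφ × 111317 = -234.9 m; ΔE = Δλ × 111317 × cos(22.72500°) = -0.00250 × 111317 × 0.922370 = -256.7 m.

ΔE = -257 m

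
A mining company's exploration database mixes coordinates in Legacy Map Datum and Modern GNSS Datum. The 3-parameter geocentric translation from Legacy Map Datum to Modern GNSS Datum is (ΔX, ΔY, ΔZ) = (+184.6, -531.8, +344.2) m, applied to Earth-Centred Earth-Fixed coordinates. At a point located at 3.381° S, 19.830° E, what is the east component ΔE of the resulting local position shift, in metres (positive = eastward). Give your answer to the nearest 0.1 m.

At φ = -3.381°, λ = 19.830°: sin φ = -0.058975, cos φ = 0.998259, sin λ = 0.339231, cos λ = 0.940703.
ΔE = −sin λ·ΔX + cos λ·ΔY = −(0.339231)·(184.6) + (0.940703)·(-531.8) = -562.89 m.

ΔE = -562.9 m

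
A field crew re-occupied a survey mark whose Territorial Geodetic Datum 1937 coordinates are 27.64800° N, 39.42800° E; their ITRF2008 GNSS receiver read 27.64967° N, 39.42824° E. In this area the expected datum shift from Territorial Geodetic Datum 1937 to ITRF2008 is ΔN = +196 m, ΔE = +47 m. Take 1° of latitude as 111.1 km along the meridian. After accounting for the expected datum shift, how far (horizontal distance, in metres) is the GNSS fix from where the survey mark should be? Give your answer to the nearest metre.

26 m

Observed coordinate differences: Δφ = +0.00167°, Δλ = +0.00024°.
Converting to metres (1° lat = 111100 m, cos φ = 0.885815): observed ΔN = 185.5 m, observed ΔE = 23.6 m.
Subtracting the expected shift leaves a residual of 185.5 − (196) = -10.5 m north and 23.6 − (47) = -23.4 m east.
Residual distance = √((-10.5)² + (-23.4)²) = 25.6 m.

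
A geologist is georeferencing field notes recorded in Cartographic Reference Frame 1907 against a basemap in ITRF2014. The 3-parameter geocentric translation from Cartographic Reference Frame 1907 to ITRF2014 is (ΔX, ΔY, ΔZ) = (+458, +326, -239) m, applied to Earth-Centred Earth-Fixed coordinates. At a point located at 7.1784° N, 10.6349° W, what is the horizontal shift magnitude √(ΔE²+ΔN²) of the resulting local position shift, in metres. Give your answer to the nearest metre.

496 m

The local east axis at (φ, λ) is (−sin λ, cos λ, 0), so ΔE = −sin(-10.6349°)·458 + cos(-10.6349°)·326 = 404.92 m.
The local north axis is (−sin φ cos λ, −sin φ sin λ, cos φ), giving ΔN = -56.248 + 7.518 − 237.127 = -285.86 m.
Horizontal magnitude = √(ΔE² + ΔN²) = √(404.92² + (-285.86)²) = 495.66 m.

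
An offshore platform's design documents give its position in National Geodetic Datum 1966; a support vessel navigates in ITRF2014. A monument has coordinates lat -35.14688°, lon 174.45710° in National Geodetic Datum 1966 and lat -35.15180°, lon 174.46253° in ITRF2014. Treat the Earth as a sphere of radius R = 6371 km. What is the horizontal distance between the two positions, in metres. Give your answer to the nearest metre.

737 m

Δφ = -35.15180° − -35.14688° = -0.00492°; Δλ = 174.46253° − 174.45710° = +0.00543°.
1° along a meridian = πR/180 = 111195 m.
ΔN = Δφ × 111195 = -547.1 m; ΔE = Δλ × 111195 × cos(-35.14688°) = +0.00543 × 111195 × 0.817679 = 493.7 m.
Distance = √(ΔE² + ΔN²) = √(493.7² + (-547.1)²) = 736.9 m.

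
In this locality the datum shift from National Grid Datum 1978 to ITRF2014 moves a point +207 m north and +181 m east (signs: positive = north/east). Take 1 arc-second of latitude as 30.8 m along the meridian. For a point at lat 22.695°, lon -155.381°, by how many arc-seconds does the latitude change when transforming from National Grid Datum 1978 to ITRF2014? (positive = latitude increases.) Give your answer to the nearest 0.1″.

1″ of latitude = 30.80 m, so Δφ = 207.0 / 30.80 = 6.721″.

Δφ = 6.7″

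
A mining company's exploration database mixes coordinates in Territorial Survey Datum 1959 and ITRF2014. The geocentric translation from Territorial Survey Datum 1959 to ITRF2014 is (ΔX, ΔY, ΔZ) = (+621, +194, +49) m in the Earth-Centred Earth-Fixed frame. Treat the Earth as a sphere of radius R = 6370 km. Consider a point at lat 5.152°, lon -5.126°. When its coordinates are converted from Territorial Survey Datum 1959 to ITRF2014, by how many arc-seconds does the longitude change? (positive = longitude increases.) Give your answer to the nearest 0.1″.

Δλ = 8.1″

sin φ = 0.089798, cos φ = 0.995960, sin λ = -0.089346, cos λ = 0.996001.
East component: ΔE = −sin λ·ΔX + cos λ·ΔY = −(-0.089346)(621) + (0.996001)(194) = 248.71 m.
1° of latitude spans πR/180 = 111177 m; at latitude φ, 1° of longitude spans that × cos φ = 110728.3 m, so Δλ = 248.71 / 110728.3 × 3600 = 8.086″.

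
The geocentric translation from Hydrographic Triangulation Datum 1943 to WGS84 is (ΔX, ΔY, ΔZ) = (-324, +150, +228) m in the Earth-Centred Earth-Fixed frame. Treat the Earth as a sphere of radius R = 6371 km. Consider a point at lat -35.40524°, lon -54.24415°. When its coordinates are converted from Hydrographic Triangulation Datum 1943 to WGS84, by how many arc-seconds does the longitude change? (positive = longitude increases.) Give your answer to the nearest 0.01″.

Δλ = -6.96″

sin φ = -0.579356, cos φ = 0.815075, sin λ = -0.811514, cos λ = 0.584333.
East component: ΔE = −sin λ·ΔX + cos λ·ΔY = −(-0.811514)(-324) + (0.584333)(150) = -175.28 m.
1° of latitude spans πR/180 = 111195 m; at latitude φ, 1° of longitude spans that × cos φ = 90632.2 m, so Δλ = -175.28 / 90632.2 × 3600 = -6.962″.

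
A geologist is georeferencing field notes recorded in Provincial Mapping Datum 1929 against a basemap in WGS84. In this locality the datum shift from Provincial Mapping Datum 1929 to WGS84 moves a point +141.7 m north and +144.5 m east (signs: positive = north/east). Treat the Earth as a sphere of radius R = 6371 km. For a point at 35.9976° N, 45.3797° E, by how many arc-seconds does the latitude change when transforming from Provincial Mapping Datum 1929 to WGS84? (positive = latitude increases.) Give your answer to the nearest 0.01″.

On a sphere of radius R, 1 rad of latitude = R, so Δφ = ΔN / R = 141.7 / 6371000 = 2.2241e-05 rad = 4.588″.

Δφ = 4.59″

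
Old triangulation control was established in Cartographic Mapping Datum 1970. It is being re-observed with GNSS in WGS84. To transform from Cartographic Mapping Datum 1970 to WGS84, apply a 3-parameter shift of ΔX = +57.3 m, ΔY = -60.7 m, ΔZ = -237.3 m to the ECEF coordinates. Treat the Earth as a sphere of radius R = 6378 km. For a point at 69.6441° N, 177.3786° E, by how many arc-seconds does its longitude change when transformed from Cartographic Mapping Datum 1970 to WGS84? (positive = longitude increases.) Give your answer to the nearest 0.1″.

sin φ = 0.937550, cos φ = 0.347851, sin λ = 0.045736, cos λ = -0.998954.
East component: ΔE = −sin λ·ΔX + cos λ·ΔY = −(0.045736)(57.3) + (-0.998954)(-60.7) = 58.02 m.
1° of latitude spans πR/180 = 111317 m; at latitude φ, 1° of longitude spans that × cos φ = 38721.7 m, so Δλ = 58.02 / 38721.7 × 3600 = 5.394″.

Δλ = 5.4″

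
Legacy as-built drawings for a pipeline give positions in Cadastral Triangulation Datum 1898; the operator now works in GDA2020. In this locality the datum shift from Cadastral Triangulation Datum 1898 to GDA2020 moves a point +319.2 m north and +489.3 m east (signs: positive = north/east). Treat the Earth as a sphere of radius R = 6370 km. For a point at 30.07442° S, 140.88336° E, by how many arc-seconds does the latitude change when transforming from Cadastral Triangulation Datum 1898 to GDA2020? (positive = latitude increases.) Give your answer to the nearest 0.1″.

On a sphere of radius R, 1 rad of latitude = R, so Δφ = ΔN / R = 319.2 / 6370000 = 5.0110e-05 rad = 10.336″.

Δφ = 10.3″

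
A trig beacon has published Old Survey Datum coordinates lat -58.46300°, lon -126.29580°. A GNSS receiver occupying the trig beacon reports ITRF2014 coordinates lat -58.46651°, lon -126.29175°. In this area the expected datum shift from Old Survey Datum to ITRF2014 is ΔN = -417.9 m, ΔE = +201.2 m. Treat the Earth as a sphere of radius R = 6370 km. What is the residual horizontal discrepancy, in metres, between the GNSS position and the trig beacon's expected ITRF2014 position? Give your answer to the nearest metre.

44 m

Observed coordinate differences: Δφ = -0.00351°, Δλ = +0.00405°.
Converting to metres (1° lat = 111177 m, cos φ = 0.523049): observed ΔN = -390.2 m, observed ΔE = 235.5 m.
Subtracting the expected shift leaves a residual of -390.2 − (-417.9) = 27.7 m north and 235.5 − (201.2) = 34.3 m east.
Residual distance = √(27.7² + 34.3²) = 44.1 m.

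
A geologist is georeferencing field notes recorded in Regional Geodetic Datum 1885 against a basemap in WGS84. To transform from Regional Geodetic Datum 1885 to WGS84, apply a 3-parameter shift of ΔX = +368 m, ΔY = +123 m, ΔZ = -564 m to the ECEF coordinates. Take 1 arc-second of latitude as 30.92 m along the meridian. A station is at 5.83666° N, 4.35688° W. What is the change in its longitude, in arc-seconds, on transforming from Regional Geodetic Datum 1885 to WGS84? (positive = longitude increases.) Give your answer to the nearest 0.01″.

Δλ = 4.90″

sin φ = 0.101693, cos φ = 0.994816, sin λ = -0.075969, cos λ = 0.997110.
East component: ΔE = −sin λ·ΔX + cos λ·ΔY = −(-0.075969)(368) + (0.997110)(123) = 150.60 m.
1° of latitude spans 3600 × 30.92 = 111312 m; at latitude φ, 1° of longitude spans that × cos φ = 110734.9 m, so Δλ = 150.60 / 110734.9 × 3600 = 4.896″.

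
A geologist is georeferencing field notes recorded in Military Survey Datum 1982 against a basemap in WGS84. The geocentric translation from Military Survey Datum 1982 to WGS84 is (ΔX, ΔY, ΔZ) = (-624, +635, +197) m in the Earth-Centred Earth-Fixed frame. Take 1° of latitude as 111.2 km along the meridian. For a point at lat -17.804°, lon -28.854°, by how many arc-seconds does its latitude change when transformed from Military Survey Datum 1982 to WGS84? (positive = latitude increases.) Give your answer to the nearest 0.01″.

sin φ = -0.305762, cos φ = 0.952108, sin λ = -0.482579, cos λ = 0.875852.
North component: ΔN = −sin φ cos λ·ΔX − sin φ sin λ·ΔY + cos φ·ΔZ = −(-0.305762)(0.875852)(-624) − (-0.305762)(-0.482579)(635) + (0.952108)(197) = -73.24 m.
1° of latitude spans 111200 m, so Δφ = -73.24 / 111200 × 3600 = -2.371″.

Δφ = -2.37″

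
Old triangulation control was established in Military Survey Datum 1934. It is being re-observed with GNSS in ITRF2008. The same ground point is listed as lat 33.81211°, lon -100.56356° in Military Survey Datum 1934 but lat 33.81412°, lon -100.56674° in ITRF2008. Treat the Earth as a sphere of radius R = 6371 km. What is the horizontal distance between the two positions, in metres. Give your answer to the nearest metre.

Δφ = 33.81412° − 33.81211° = +0.00201°; Δλ = -100.56674° − -100.56356° = -0.00318°.
1° along a meridian = πR/180 = 111195 m.
ΔN = Δφ × 111195 = 223.5 m; ΔE = Δλ × 111195 × cos(33.81211°) = -0.00318 × 111195 × 0.830867 = -293.8 m.
Distance = √(ΔE² + ΔN²) = √((-293.8)² + 223.5²) = 369.1 m.

369 m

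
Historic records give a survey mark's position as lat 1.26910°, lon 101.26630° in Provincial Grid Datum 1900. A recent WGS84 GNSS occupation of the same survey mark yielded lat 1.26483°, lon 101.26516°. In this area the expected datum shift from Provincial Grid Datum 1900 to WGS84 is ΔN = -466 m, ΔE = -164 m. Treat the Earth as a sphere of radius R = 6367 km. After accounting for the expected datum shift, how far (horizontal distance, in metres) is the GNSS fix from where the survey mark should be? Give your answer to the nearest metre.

Observed coordinate differences: Δφ = -0.00427°, Δλ = -0.00114°.
Converting to metres (1° lat = 111125 m, cos φ = 0.999755): observed ΔN = -474.5 m, observed ΔE = -126.7 m.
Subtracting the expected shift leaves a residual of -474.5 − (-466) = -8.5 m north and -126.7 − (-164) = 37.3 m east.
Residual distance = √((-8.5)² + 37.3²) = 38.3 m.

38 m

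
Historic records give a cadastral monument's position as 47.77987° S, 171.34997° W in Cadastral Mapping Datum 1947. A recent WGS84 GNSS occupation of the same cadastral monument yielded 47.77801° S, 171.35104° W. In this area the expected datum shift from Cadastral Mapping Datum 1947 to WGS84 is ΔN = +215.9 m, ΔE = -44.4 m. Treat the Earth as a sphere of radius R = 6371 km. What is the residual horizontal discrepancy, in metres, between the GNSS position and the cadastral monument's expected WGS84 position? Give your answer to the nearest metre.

37 m

Observed coordinate differences: Δφ = +0.00186°, Δλ = -0.00107°.
Converting to metres (1° lat = 111195 m, cos φ = 0.671981): observed ΔN = 206.8 m, observed ΔE = -80.0 m.
Subtracting the expected shift leaves a residual of 206.8 − (215.9) = -9.1 m north and -80.0 − (-44.4) = -35.6 m east.
Residual distance = √((-9.1)² + (-35.6)²) = 36.7 m.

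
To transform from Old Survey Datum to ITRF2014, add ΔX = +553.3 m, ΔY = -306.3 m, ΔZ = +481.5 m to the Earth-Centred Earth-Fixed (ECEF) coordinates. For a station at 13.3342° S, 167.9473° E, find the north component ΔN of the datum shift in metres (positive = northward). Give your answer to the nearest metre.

At φ = -13.3342°, λ = 167.9473°: sin φ = -0.230631, cos φ = 0.973041, sin λ = 0.208811, cos λ = -0.977956.
ΔN = −sin φ cos λ·ΔX − sin φ sin λ·ΔY + cos φ·ΔZ = −(-0.230631)(-0.977956)(553.3) − (-0.230631)(0.208811)(-306.3) + (0.973041)(481.5) = 328.97 m.

ΔN = 329 m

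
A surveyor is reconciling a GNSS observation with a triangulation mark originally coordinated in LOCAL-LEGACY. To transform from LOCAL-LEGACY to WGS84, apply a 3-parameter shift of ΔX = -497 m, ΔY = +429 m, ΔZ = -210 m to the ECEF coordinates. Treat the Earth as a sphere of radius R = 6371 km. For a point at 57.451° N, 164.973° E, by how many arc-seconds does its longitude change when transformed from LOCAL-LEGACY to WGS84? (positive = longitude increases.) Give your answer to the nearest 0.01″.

sin φ = 0.842932, cos φ = 0.538021, sin λ = 0.259274, cos λ = -0.965804.
East component: ΔE = −sin λ·ΔX + cos λ·ΔY = −(0.259274)(-497) + (-0.965804)(429) = -285.47 m.
1° of latitude spans πR/180 = 111195 m; at latitude φ, 1° of longitude spans that × cos φ = 59825.2 m, so Δλ = -285.47 / 59825.2 × 3600 = -17.178″.

Δλ = -17.18″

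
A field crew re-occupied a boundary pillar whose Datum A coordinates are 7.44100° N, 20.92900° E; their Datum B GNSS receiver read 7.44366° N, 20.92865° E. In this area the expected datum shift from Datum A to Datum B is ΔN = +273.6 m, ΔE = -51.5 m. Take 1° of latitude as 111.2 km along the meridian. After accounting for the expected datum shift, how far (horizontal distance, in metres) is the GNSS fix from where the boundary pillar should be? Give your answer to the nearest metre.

26 m

Observed coordinate differences: Δφ = +0.00266°, Δλ = -0.00035°.
Converting to metres (1° lat = 111200 m, cos φ = 0.991579): observed ΔN = 295.8 m, observed ΔE = -38.6 m.
Subtracting the expected shift leaves a residual of 295.8 − (273.6) = 22.2 m north and -38.6 − (-51.5) = 12.9 m east.
Residual distance = √(22.2² + 12.9²) = 25.7 m.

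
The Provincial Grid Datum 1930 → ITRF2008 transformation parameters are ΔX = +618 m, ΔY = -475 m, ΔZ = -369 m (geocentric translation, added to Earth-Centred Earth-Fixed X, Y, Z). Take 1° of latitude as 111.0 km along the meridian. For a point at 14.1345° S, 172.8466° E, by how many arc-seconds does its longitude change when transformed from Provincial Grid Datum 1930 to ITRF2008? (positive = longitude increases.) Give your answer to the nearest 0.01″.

sin φ = -0.244199, cos φ = 0.969725, sin λ = 0.124526, cos λ = -0.992216.
East component: ΔE = −sin λ·ΔX + cos λ·ΔY = −(0.124526)(618) + (-0.992216)(-475) = 394.35 m.
1° of latitude spans 111000 m; at latitude φ, 1° of longitude spans that × cos φ = 107639.5 m, so Δλ = 394.35 / 107639.5 × 3600 = 13.189″.

Δλ = 13.19″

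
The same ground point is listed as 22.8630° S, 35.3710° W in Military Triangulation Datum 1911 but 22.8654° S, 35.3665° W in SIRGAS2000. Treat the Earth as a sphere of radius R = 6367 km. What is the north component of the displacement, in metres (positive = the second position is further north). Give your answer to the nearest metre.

ΔN = -267 m

Δφ = -22.8654° − -22.8630° = -0.0024°; Δλ = -35.3665° − -35.3710° = +0.0045°.
1° along a meridian = πR/180 = 111125 m.
ΔN = Δφ × 111125 = -266.7 m; ΔE = Δλ × 111125 × cos(-22.8630°) = +0.0045 × 111125 × 0.921436 = 460.8 m.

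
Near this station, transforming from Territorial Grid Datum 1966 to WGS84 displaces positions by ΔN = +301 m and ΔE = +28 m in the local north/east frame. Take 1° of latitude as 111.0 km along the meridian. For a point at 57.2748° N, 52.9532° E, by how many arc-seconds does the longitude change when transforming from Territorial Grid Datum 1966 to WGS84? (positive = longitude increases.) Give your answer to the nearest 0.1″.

Δλ = 1.7″

At latitude 57.2748°, cos φ = 0.540610.
1° of longitude at this latitude = 111.0 × cos φ = 60.01 km, so Δλ = 28.0 / 60007.8 = 0.0004666° = 1.680″.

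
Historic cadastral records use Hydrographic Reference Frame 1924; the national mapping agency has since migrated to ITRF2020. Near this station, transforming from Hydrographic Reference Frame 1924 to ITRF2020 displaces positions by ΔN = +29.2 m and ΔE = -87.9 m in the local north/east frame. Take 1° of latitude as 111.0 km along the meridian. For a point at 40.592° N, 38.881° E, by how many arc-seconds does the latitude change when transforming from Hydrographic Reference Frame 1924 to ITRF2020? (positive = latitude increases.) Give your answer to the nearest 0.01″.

Δφ = 0.95″

1° of latitude = 111.0 km, so Δφ = 29.2 / 111000 = 0.0002631° = 0.947″.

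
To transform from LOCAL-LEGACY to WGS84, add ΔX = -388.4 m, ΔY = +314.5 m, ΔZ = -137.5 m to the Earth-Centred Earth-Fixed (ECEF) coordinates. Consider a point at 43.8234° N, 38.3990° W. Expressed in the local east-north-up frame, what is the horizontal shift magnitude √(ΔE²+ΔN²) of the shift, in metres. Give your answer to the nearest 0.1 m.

246.9 m

The local east axis at (φ, λ) is (−sin λ, cos λ, 0), so ΔE = −sin(-38.3990°)·(-388.4) + cos(-38.3990°)·314.5 = 5.23 m.
The local north axis is (−sin φ cos λ, −sin φ sin λ, cos φ), giving ΔN = 210.772 + 135.265 − 99.203 = 246.83 m.
Horizontal magnitude = √(ΔE² + ΔN²) = √(5.23² + 246.83²) = 246.89 m.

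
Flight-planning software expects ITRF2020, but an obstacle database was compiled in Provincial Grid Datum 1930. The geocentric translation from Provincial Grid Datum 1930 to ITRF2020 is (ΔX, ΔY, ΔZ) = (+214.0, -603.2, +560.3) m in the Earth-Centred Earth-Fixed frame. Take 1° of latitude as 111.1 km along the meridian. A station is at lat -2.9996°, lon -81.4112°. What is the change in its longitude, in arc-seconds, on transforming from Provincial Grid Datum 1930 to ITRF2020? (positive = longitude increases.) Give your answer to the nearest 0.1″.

Δλ = 3.9″

sin φ = -0.052329, cos φ = 0.998630, sin λ = -0.988786, cos λ = 0.149342.
East component: ΔE = −sin λ·ΔX + cos λ·ΔY = −(-0.988786)(214.0) + (0.149342)(-603.2) = 121.52 m.
1° of latitude spans 111100 m; at latitude φ, 1° of longitude spans that × cos φ = 110947.8 m, so Δλ = 121.52 / 110947.8 × 3600 = 3.943″.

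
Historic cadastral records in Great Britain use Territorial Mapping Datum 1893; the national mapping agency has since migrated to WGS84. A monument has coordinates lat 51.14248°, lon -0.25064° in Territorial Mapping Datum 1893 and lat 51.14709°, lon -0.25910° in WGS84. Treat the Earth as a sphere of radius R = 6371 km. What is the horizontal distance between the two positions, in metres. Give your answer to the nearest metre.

Δφ = 51.14709° − 51.14248° = +0.00461°; Δλ = -0.25910° − -0.25064° = -0.00846°.
1° along a meridian = πR/180 = 111195 m.
ΔN = Δφ × 111195 = 512.6 m; ΔE = Δλ × 111195 × cos(51.14248°) = -0.00846 × 111195 × 0.627386 = -590.2 m.
Distance = √(ΔE² + ΔN²) = √((-590.2)² + 512.6²) = 781.7 m.

782 m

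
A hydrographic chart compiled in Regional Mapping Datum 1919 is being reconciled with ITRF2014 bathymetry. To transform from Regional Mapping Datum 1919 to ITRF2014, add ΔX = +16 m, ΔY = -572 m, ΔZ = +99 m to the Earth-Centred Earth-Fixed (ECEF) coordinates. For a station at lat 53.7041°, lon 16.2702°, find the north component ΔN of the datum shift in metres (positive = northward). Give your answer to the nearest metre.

The local north axis is (−sin φ cos λ, −sin φ sin λ, cos φ), giving ΔN = -12.379 + 129.161 + 58.604 = 175.39 m.

ΔN = 175 m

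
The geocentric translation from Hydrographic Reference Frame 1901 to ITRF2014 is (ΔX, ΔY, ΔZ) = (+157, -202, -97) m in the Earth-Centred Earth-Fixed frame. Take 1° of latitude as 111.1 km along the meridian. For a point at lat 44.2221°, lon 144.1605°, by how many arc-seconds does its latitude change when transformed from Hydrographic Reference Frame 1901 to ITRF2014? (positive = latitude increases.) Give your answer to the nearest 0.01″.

sin φ = 0.697442, cos φ = 0.716642, sin λ = 0.585517, cos λ = -0.810660.
North component: ΔN = −sin φ cos λ·ΔX − sin φ sin λ·ΔY + cos φ·ΔZ = −(0.697442)(-0.810660)(157) − (0.697442)(0.585517)(-202) + (0.716642)(-97) = 101.74 m.
1° of latitude spans 111100 m, so Δφ = 101.74 / 111100 × 3600 = 3.297″.

Δφ = 3.30″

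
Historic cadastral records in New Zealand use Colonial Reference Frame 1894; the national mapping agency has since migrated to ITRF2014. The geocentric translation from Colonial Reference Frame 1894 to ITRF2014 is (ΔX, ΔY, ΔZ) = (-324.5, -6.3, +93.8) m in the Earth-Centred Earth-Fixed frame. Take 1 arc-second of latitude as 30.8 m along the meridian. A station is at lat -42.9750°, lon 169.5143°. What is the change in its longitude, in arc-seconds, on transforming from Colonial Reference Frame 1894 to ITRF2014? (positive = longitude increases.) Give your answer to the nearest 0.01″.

sin φ = -0.681679, cos φ = 0.731651, sin λ = 0.181990, cos λ = -0.983300.
East component: ΔE = −sin λ·ΔX + cos λ·ΔY = −(0.181990)(-324.5) + (-0.983300)(-6.3) = 65.25 m.
1° of latitude spans 3600 × 30.80 = 110880 m; at latitude φ, 1° of longitude spans that × cos φ = 81125.5 m, so Δλ = 65.25 / 81125.5 × 3600 = 2.896″.

Δλ = 2.90″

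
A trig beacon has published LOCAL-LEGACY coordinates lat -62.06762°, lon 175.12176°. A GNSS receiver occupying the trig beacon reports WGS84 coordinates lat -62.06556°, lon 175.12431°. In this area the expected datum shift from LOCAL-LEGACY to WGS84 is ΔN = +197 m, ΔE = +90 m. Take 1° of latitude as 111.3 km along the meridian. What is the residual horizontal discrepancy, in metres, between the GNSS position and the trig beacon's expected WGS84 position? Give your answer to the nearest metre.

54 m

Observed coordinate differences: Δφ = +0.00206°, Δλ = +0.00255°.
Converting to metres (1° lat = 111300 m, cos φ = 0.468429): observed ΔN = 229.3 m, observed ΔE = 132.9 m.
Subtracting the expected shift leaves a residual of 229.3 − (197) = 32.3 m north and 132.9 − (90) = 42.9 m east.
Residual distance = √(32.3² + 42.9²) = 53.7 m.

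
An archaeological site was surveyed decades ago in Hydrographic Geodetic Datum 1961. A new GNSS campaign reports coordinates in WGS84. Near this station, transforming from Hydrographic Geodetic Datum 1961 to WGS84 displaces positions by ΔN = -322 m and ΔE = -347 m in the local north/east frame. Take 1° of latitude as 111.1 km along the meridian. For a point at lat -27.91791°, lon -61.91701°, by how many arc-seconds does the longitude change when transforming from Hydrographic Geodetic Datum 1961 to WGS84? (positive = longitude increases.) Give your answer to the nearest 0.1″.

At latitude -27.91791°, cos φ = 0.883619.
1° of longitude at this latitude = 111.1 × cos φ = 98.17 km, so Δλ = -347.0 / 98170.1 = -0.0035347° = -12.725″.

Δλ = -12.7″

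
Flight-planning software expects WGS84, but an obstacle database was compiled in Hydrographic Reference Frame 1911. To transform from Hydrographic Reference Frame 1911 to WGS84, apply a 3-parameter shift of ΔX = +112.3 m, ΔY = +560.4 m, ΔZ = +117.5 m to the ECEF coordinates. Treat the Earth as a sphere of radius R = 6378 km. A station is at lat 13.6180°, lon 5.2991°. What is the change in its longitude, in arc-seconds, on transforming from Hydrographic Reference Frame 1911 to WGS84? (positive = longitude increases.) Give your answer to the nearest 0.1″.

Δλ = 18.2″

sin φ = 0.235447, cos φ = 0.971887, sin λ = 0.092355, cos λ = 0.995726.
East component: ΔE = −sin λ·ΔX + cos λ·ΔY = −(0.092355)(112.3) + (0.995726)(560.4) = 547.63 m.
1° of latitude spans πR/180 = 111317 m; at latitude φ, 1° of longitude spans that × cos φ = 108187.7 m, so Δλ = 547.63 / 108187.7 × 3600 = 18.223″.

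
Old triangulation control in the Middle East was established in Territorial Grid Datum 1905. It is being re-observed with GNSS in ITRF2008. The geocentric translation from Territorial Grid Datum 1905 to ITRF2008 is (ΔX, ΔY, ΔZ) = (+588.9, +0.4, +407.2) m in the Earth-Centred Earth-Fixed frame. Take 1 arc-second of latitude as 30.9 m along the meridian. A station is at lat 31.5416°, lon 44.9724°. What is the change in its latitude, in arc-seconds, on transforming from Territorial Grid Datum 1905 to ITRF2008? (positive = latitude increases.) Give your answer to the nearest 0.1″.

sin φ = 0.523117, cos φ = 0.852261, sin λ = 0.706766, cos λ = 0.707447.
North component: ΔN = −sin φ cos λ·ΔX − sin φ sin λ·ΔY + cos φ·ΔZ = −(0.523117)(0.707447)(588.9) − (0.523117)(0.706766)(0.4) + (0.852261)(407.2) = 128.95 m.
1° of latitude spans 3600 × 30.90 = 111240 m, so Δφ = 128.95 / 111240 × 3600 = 4.173″.

Δφ = 4.2″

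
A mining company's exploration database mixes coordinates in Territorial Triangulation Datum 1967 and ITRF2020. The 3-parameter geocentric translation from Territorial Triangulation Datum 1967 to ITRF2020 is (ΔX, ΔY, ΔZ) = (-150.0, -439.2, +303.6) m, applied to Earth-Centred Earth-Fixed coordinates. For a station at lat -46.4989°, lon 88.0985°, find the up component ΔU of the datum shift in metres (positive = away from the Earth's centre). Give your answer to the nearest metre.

ΔU = -526 m

At φ = -46.4989°, λ = 88.0985°: sin φ = -0.725361, cos φ = 0.688369, sin λ = 0.999449, cos λ = 0.033181.
ΔU = cos φ cos λ·ΔX + cos φ sin λ·ΔY + sin φ·ΔZ = (0.688369)(0.033181)(-150.0) + (0.688369)(0.999449)(-439.2) + (-0.725361)(303.6) = -525.81 m.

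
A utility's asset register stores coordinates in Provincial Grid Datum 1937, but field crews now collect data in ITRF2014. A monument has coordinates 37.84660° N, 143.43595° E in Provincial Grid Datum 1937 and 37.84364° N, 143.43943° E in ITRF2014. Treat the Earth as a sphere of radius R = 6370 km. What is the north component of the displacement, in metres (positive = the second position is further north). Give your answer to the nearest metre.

Δφ = 37.84364° − 37.84660° = -0.00296°; Δλ = 143.43943° − 143.43595° = +0.00348°.
1° along a meridian = πR/180 = 111177 m.
ΔN = Δφ × 111177 = -329.1 m; ΔE = Δλ × 111177 × cos(37.84660°) = +0.00348 × 111177 × 0.789656 = 305.5 m.

ΔN = -329 m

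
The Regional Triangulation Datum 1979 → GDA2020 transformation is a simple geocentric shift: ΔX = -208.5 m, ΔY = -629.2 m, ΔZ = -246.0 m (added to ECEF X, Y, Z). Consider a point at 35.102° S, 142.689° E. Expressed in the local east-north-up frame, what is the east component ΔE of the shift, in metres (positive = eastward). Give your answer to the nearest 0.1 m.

ΔE = 626.8 m

The local east axis at (φ, λ) is (−sin λ, cos λ, 0), so ΔE = −sin(142.689°)·(-208.5) + cos(142.689°)·(-629.2) = 626.82 m.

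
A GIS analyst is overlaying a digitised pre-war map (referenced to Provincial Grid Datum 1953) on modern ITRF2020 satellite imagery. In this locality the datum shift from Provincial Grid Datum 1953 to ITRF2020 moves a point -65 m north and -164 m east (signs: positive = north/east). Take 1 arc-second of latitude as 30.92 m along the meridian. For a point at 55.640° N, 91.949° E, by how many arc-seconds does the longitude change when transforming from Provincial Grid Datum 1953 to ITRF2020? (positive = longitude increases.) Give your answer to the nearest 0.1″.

At latitude 55.640°, cos φ = 0.564391.
1″ of longitude at this latitude = 30.92 × cos φ = 17.4510 m, so Δλ = -164.0 / 17.4510 = -9.398″.

Δλ = -9.4″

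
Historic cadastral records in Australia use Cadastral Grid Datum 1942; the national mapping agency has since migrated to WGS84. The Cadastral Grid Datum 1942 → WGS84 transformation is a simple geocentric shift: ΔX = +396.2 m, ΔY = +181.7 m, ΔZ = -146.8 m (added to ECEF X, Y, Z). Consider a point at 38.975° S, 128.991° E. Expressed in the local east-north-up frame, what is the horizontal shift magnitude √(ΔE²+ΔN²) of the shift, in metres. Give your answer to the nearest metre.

At φ = -38.975°, λ = 128.991°: sin φ = -0.628981, cos φ = 0.777420, sin λ = 0.777245, cos λ = -0.629198.
ΔE = −sin λ·ΔX + cos λ·ΔY = −(0.777245)·(396.2) + (-0.629198)·(181.7) = -422.27 m.
ΔN = −sin φ cos λ·ΔX − sin φ sin λ·ΔY + cos φ·ΔZ = −(-0.628981)(-0.629198)(396.2) − (-0.628981)(0.777245)(181.7) + (0.777420)(-146.8) = -182.09 m.
Horizontal magnitude = √(ΔE² + ΔN²) = √((-422.27)² + (-182.09)²) = 459.86 m.

460 m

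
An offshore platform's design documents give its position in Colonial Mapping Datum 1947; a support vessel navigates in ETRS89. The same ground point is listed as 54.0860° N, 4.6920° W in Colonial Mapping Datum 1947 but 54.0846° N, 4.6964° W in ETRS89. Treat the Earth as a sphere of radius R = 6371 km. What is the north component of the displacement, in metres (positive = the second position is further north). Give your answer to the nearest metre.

Δφ = 54.0846° − 54.0860° = -0.0014°; Δλ = -4.6964° − -4.6920° = -0.0044°.
1° along a meridian = πR/180 = 111195 m.
ΔN = Δφ × 111195 = -155.7 m; ΔE = Δλ × 111195 × cos(54.0860°) = -0.0044 × 111195 × 0.586570 = -287.0 m.

ΔN = -156 m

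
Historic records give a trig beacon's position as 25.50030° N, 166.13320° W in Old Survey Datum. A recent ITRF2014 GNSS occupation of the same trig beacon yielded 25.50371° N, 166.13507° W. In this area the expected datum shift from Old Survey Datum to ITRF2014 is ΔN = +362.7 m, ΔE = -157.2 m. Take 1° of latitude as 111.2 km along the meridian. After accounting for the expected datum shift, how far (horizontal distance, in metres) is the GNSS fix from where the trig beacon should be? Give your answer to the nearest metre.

Observed coordinate differences: Δφ = +0.00341°, Δλ = -0.00187°.
Converting to metres (1° lat = 111200 m, cos φ = 0.902583): observed ΔN = 379.2 m, observed ΔE = -187.7 m.
Subtracting the expected shift leaves a residual of 379.2 − (362.7) = 16.5 m north and -187.7 − (-157.2) = -30.5 m east.
Residual distance = √(16.5² + (-30.5)²) = 34.7 m.

35 m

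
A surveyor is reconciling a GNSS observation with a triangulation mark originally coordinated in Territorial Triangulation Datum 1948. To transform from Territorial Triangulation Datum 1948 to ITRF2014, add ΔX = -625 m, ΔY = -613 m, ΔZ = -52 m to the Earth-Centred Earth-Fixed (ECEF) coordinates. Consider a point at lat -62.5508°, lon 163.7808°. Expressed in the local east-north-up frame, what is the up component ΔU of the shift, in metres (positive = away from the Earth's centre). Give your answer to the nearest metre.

ΔU = 244 m

At φ = -62.5508°, λ = 163.7808°: sin φ = -0.887420, cos φ = 0.460962, sin λ = 0.279313, cos λ = -0.960200.
ΔU = cos φ cos λ·ΔX + cos φ sin λ·ΔY + sin φ·ΔZ = (0.460962)(-0.960200)(-625) + (0.460962)(0.279313)(-613) + (-0.887420)(-52) = 243.86 m.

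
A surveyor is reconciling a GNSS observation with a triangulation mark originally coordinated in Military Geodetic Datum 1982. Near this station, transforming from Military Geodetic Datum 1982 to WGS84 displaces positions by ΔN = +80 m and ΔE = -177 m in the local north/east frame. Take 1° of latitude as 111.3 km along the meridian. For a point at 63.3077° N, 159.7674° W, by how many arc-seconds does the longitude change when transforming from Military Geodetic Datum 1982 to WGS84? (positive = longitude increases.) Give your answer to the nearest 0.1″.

Δλ = -12.7″

At latitude 63.3077°, cos φ = 0.449199.
1° of longitude at this latitude = 111.3 × cos φ = 50.00 km, so Δλ = -177.0 / 49995.8 = -0.0035403° = -12.745″.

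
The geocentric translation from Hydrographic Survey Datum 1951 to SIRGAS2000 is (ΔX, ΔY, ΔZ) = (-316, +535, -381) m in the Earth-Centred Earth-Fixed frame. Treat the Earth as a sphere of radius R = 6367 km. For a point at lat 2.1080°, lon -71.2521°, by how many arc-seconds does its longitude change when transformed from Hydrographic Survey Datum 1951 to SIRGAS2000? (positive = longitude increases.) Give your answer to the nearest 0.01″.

sin φ = 0.036783, cos φ = 0.999323, sin λ = -0.946942, cos λ = 0.321405.
East component: ΔE = −sin λ·ΔX + cos λ·ΔY = −(-0.946942)(-316) + (0.321405)(535) = -127.28 m.
1° of latitude spans πR/180 = 111125 m; at latitude φ, 1° of longitude spans that × cos φ = 111049.9 m, so Δλ = -127.28 / 111049.9 × 3600 = -4.126″.

Δλ = -4.13″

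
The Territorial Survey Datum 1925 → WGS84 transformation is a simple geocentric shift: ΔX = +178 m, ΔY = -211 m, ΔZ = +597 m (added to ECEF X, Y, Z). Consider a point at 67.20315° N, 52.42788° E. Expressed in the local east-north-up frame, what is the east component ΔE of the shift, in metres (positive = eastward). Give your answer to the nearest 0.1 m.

ΔE = -269.7 m

The local east axis at (φ, λ) is (−sin λ, cos λ, 0), so ΔE = −sin(52.42788°)·178 + cos(52.42788°)·(-211) = -269.74 m.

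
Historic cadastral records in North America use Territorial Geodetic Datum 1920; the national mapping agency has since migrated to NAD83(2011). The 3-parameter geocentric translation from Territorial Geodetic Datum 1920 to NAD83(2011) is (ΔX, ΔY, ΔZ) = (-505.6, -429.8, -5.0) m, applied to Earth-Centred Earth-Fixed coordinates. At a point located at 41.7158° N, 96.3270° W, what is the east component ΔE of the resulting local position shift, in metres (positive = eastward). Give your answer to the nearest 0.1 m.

ΔE = -455.2 m

The local east axis at (φ, λ) is (−sin λ, cos λ, 0), so ΔE = −sin(-96.3270°)·(-505.6) + cos(-96.3270°)·(-429.8) = -455.16 m.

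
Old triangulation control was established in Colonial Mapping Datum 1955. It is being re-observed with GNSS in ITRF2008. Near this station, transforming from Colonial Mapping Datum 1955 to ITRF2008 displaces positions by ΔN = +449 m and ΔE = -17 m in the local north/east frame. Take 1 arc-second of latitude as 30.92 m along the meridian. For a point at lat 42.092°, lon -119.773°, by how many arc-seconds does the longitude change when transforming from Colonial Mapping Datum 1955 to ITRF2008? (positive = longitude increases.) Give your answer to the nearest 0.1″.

Δλ = -0.7″

At latitude 42.092°, cos φ = 0.742069.
1″ of longitude at this latitude = 30.92 × cos φ = 22.9448 m, so Δλ = -17.0 / 22.9448 = -0.741″.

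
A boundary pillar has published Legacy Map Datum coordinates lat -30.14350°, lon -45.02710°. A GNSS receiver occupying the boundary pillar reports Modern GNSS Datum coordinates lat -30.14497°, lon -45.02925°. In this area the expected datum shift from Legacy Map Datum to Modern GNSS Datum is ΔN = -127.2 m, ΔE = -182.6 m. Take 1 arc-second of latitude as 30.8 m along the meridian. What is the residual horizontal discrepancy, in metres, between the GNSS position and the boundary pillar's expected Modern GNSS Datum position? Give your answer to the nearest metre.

43 m

Observed coordinate differences: Δφ = -0.00147°, Δλ = -0.00215°.
Converting to metres (1° lat = 110880 m, cos φ = 0.864770): observed ΔN = -163.0 m, observed ΔE = -206.2 m.
Subtracting the expected shift leaves a residual of -163.0 − (-127.2) = -35.8 m north and -206.2 − (-182.6) = -23.6 m east.
Residual distance = √((-35.8)² + (-23.6)²) = 42.8 m.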